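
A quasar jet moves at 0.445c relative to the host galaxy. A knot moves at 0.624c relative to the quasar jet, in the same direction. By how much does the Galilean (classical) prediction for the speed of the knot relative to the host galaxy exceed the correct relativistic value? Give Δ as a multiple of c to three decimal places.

Galilean: u_cl = 0.624 + 0.445 = 1.0690.
Relativistic: u_rel = (0.624 + 0.445) / (1 + 0.624·0.445) = 1.0690/1.2777 = 0.8367.
Δ = 1.0690 − 0.8367 = 0.2323.
(The classical prediction exceeds c; the relativistic result does not.)

Δ = 0.232c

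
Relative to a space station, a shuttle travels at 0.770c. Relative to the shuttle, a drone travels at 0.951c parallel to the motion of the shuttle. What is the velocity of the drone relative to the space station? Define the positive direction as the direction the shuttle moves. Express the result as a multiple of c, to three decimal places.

0.993c

With v = 0.770 and u' = 0.951 (in units of c),
u = (u' + v)/(1 + u'v/c²):
u = (0.951 + 0.770) / (1 + 0.951·0.770) = 1.7210/1.7323 = 0.9935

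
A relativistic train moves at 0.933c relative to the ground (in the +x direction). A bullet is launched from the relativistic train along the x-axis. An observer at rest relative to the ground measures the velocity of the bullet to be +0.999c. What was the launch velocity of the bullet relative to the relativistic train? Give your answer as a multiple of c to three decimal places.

Invert the composition law: u' = (u − v)/(1 − uv/c²).
u' = (0.999 − 0.933) / (1 − (0.999)(0.933)) = 0.0660/0.0679 = 0.9715.

+0.972c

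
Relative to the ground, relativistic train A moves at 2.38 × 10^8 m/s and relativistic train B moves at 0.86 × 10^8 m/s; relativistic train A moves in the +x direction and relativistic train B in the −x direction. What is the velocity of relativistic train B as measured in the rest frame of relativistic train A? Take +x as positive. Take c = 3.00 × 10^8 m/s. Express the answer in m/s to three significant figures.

β_A = 0.793, β_B = -0.287 (dividing each by c = 3.00 × 10^8 m/s).
Transform to A's frame with the inverse velocity-addition law: u' = (u − v)/(1 − uv/c²), taking u = β_B and v = β_A.
u' = (-0.287 − 0.793) / (1 − (0.793)(-0.287)) = -1.0800/1.2274 = -0.8799.
u' = -0.8799 × 3.00 × 10^8 m/s.

-2.64 × 10^8 m/s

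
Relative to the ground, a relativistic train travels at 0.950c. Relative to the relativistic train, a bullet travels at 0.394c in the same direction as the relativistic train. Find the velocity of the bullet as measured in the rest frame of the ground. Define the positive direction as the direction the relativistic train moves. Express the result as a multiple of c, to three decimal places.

With v = 0.950 and u' = 0.394 (in units of c),
u = (u' + v)/(1 + u'v/c²):
u = (0.394 + 0.950) / (1 + 0.394·0.950) = 1.3440/1.3743 = 0.9780

0.978c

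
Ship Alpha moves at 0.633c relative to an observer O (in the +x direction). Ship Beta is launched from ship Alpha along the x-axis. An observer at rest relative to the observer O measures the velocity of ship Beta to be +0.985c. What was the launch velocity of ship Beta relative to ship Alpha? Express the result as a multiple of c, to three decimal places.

Invert the composition law: u' = (u − v)/(1 − uv/c²).
u' = (0.985 − 0.633) / (1 − (0.985)(0.633)) = 0.3520/0.3765 = 0.9349.

+0.935c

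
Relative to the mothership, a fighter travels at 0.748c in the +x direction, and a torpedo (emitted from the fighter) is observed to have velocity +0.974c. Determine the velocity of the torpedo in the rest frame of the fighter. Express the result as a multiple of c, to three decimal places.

+0.833c

Invert the composition law: u' = (u − v)/(1 − uv/c²).
u' = (0.974 − 0.748) / (1 − (0.974)(0.748)) = 0.2260/0.2714 = 0.8326.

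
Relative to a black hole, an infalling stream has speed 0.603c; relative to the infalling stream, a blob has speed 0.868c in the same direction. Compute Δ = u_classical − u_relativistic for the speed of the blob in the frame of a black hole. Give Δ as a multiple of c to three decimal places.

Δ = 0.505c

Galilean: u_cl = 0.868 + 0.603 = 1.4710.
Relativistic: u_rel = (0.868 + 0.603) / (1 + 0.868·0.603) = 1.4710/1.5234 = 0.9656.
Δ = 1.4710 − 0.9656 = 0.5054.
(The classical prediction exceeds c; the relativistic result does not.)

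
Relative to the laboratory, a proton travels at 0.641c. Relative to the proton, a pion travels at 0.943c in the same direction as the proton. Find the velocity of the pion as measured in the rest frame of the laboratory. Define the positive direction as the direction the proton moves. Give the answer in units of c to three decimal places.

0.987c

With v = 0.641 and u' = 0.943 (in units of c),
u = (u' + v)/(1 + u'v/c²):
u = (0.943 + 0.641) / (1 + 0.943·0.641) = 1.5840/1.6045 = 0.9872
(Galilean addition would give +1.584c, exceeding c.)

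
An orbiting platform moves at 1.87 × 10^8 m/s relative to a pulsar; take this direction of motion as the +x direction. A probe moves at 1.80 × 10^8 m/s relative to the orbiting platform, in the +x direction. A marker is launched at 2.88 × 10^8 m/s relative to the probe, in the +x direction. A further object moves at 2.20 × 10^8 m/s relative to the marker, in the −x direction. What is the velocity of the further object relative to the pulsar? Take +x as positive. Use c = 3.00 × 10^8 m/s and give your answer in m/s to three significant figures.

Apply u = (u' + v)/(1 + u'v/c²) successively, working outward toward the pulsar.
(Dividing each given speed by c = 3.00 × 10^8 m/s to work in units of c.)
Start: velocity of the orbiting platform relative to the pulsar = 0.6233c.
Compose with the probe (u' = 0.600 in the orbiting platform frame): u_1 = (0.600 + 0.623) / (1 + 0.600·0.623) = 1.2233/1.3740 = 0.8903.
Compose with the marker (u' = 0.960 in the probe frame): u_2 = (0.960 + 0.890) / (1 + 0.960·0.890) = 1.8503/1.8547 = 0.9976.
Compose with the further object (u' = -0.733 in the marker frame): u_3 = (-0.733 + 0.998) / (1 + (-0.733)·0.998) = 0.2643/0.2684 = 0.9847.
So u = 0.9847 × 3.00 × 10^8 m/s.

+2.95 × 10^8 m/s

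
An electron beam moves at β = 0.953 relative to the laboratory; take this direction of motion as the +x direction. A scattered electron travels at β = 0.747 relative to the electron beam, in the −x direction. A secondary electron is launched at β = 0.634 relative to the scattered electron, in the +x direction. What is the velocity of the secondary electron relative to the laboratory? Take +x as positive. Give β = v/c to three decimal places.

β = +0.928

Apply u = (u' + v)/(1 + u'v/c²) successively, working outward toward the laboratory.
Start: velocity of the electron beam relative to the laboratory = 0.9530c.
Compose with the scattered electron (u' = -0.747 in the electron beam frame): u_1 = (-0.747 + 0.953) / (1 + (-0.747)·0.953) = 0.2060/0.2881 = 0.7150.
Compose with the secondary electron (u' = 0.634 in the scattered electron frame): u_2 = (0.634 + 0.715) / (1 + 0.634·0.715) = 1.3490/1.4533 = 0.9282.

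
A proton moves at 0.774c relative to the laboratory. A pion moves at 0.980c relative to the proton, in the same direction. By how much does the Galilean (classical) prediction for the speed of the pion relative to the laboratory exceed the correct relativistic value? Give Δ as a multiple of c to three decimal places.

Galilean: u_cl = 0.980 + 0.774 = 1.7540.
Relativistic: u_rel = (0.980 + 0.774) / (1 + 0.980·0.774) = 1.7540/1.7585 = 0.9974.
Δ = 1.7540 − 0.9974 = 0.7566.
(The classical prediction exceeds c; the relativistic result does not.)

Δ = 0.757c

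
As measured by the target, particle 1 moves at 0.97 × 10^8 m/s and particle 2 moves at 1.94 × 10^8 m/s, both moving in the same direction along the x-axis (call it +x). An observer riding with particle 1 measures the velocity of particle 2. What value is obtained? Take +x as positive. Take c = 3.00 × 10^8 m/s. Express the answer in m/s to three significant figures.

β_A = 0.323, β_B = 0.647 (dividing each by c = 3.00 × 10^8 m/s).
Transform to A's frame with the inverse velocity-addition law: u' = (u − v)/(1 − uv/c²), taking u = β_B and v = β_A.
u' = (0.647 − 0.323) / (1 − (0.323)(0.647)) = 0.3233/0.7909 = 0.4088.
u' = 0.4088 × 3.00 × 10^8 m/s.

+1.23 × 10^8 m/s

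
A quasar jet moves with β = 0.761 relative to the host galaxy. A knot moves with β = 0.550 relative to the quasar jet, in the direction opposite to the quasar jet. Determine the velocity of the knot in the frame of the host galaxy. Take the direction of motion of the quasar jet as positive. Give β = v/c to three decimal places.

With v = 0.761 and u' = -0.550 (in units of c),
u = (u' + v)/(1 + u'v/c²):
u = (-0.550 + 0.761) / (1 + (-0.550)·0.761) = 0.2110/0.5815 = 0.3629
(Galilean addition would give +0.211c.)

β = +0.363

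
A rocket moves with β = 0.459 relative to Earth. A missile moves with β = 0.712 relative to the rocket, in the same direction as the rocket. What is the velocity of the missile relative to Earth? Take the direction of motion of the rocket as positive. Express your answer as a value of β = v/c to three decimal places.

With v = 0.459 and u' = 0.712 (in units of c),
u = (u' + v)/(1 + u'v/c²):
u = (0.712 + 0.459) / (1 + 0.712·0.459) = 1.1710/1.3268 = 0.8826
(Galilean addition would give +1.171c, exceeding c.)

β = 0.883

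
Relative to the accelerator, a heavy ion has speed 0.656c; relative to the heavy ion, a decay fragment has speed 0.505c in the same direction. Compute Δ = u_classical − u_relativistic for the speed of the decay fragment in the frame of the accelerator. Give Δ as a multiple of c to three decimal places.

Galilean: u_cl = 0.505 + 0.656 = 1.1610.
Relativistic: u_rel = (0.505 + 0.656) / (1 + 0.505·0.656) = 1.1610/1.3313 = 0.8721.
Δ = 1.1610 − 0.8721 = 0.2889.
(The classical prediction exceeds c; the relativistic result does not.)

Δ = 0.289c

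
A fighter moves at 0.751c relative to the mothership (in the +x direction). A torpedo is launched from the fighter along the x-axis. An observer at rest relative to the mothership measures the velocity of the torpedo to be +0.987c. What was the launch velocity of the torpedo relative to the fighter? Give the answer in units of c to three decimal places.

+0.912c

Invert the composition law: u' = (u − v)/(1 − uv/c²).
u' = (0.987 − 0.751) / (1 − (0.987)(0.751)) = 0.2360/0.2588 = 0.9120.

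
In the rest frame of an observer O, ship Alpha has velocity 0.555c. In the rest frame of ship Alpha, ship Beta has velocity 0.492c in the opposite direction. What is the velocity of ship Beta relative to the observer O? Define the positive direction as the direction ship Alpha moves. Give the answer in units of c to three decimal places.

With v = 0.555 and u' = -0.492 (in units of c),
u = (u' + v)/(1 + u'v/c²):
u = (-0.492 + 0.555) / (1 + (-0.492)·0.555) = 0.0630/0.7269 = 0.0867
(Galilean addition would give +0.063c.)

+0.087c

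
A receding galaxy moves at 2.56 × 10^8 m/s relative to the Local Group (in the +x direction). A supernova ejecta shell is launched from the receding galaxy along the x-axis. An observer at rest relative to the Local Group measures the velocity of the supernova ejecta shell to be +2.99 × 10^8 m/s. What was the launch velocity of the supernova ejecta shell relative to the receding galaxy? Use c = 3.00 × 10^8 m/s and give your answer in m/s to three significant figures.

v = 0.853c, u = 0.997c.
Invert the composition law: u' = (u − v)/(1 − uv/c²).
u' = (0.997 − 0.853) / (1 − (0.997)(0.853)) = 0.1433/0.1495 = 0.9587.
u' = 0.9587 × 3.00 × 10^8 m/s.

+2.88 × 10^8 m/s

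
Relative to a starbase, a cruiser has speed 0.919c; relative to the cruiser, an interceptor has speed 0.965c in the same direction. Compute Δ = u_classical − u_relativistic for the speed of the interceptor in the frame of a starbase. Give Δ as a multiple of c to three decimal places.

Δ = 0.886c

Galilean: u_cl = 0.965 + 0.919 = 1.8840.
Relativistic: u_rel = (0.965 + 0.919) / (1 + 0.965·0.919) = 1.8840/1.8868 = 0.9985.
Δ = 1.8840 − 0.9985 = 0.8855.
(The classical prediction exceeds c; the relativistic result does not.)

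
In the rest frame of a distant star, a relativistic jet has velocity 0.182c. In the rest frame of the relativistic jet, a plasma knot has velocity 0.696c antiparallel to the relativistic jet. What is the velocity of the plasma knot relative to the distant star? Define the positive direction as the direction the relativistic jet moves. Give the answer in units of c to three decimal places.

-0.589c

With v = 0.182 and u' = -0.696 (in units of c),
u = (u' + v)/(1 + u'v/c²):
u = (-0.696 + 0.182) / (1 + (-0.696)·0.182) = -0.5140/0.8733 = -0.5886
(Galilean addition would give -0.514c.)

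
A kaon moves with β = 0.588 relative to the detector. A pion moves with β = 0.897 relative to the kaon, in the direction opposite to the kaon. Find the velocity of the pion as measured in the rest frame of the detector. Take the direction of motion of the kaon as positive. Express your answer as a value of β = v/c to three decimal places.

With v = 0.588 and u' = -0.897 (in units of c),
u = (u' + v)/(1 + u'v/c²):
u = (-0.897 + 0.588) / (1 + (-0.897)·0.588) = -0.3090/0.4726 = -0.6539
(Galilean addition would give -0.309c.)

β = -0.654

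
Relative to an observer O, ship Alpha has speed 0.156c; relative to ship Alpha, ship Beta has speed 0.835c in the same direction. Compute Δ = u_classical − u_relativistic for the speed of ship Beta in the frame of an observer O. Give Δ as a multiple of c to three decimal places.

Galilean: u_cl = 0.835 + 0.156 = 0.9910.
Relativistic: u_rel = (0.835 + 0.156) / (1 + 0.835·0.156) = 0.9910/1.1303 = 0.8768.
Δ = 0.9910 − 0.8768 = 0.1142.

Δ = 0.114c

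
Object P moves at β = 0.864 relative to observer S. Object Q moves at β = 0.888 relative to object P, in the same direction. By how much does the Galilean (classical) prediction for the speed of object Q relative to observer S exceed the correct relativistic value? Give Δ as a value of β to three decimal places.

Δ = 0.761

Galilean: u_cl = 0.888 + 0.864 = 1.7520.
Relativistic: u_rel = (0.888 + 0.864) / (1 + 0.888·0.864) = 1.7520/1.7672 = 0.9914.
Δ = 1.7520 − 0.9914 = 0.7606.
(The classical prediction exceeds c; the relativistic result does not.)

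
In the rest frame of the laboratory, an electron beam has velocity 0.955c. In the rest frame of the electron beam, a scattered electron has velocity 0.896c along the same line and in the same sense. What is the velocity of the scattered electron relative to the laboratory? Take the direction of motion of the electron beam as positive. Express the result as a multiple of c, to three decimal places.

With v = 0.955 and u' = 0.896 (in units of c),
u = (u' + v)/(1 + u'v/c²):
u = (0.896 + 0.955) / (1 + 0.896·0.955) = 1.8510/1.8557 = 0.9975

0.997c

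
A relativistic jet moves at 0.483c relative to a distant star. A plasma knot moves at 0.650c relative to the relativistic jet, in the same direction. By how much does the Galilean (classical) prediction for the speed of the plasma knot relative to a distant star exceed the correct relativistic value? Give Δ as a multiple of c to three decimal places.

Δ = 0.271c

Galilean: u_cl = 0.650 + 0.483 = 1.1330.
Relativistic: u_rel = (0.650 + 0.483) / (1 + 0.650·0.483) = 1.1330/1.3139 = 0.8623.
Δ = 1.1330 − 0.8623 = 0.2707.
(The classical prediction exceeds c; the relativistic result does not.)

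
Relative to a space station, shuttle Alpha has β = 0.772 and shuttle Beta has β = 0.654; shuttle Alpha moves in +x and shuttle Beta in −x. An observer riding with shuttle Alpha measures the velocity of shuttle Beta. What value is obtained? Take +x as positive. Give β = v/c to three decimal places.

β = -0.948

β_A = 0.772, β_B = -0.654.
Transform to A's frame with the inverse velocity-addition law: u' = (u − v)/(1 − uv/c²), taking u = β_B and v = β_A.
u' = (-0.654 − 0.772) / (1 − (0.772)(-0.654)) = -1.4260/1.5049 = -0.9476.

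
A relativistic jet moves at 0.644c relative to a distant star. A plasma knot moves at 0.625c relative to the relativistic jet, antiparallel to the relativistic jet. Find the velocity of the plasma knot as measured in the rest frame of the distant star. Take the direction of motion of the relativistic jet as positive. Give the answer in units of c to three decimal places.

With v = 0.644 and u' = -0.625 (in units of c),
u = (u' + v)/(1 + u'v/c²):
u = (-0.625 + 0.644) / (1 + (-0.625)·0.644) = 0.0190/0.5975 = 0.0318
(Galilean addition would give +0.019c.)

+0.032c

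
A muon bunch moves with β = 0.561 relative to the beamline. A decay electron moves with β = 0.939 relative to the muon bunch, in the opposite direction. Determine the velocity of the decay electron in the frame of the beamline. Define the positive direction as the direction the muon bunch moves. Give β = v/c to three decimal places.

With v = 0.561 and u' = -0.939 (in units of c),
u = (u' + v)/(1 + u'v/c²):
u = (-0.939 + 0.561) / (1 + (-0.939)·0.561) = -0.3780/0.4732 = -0.7988
(Galilean addition would give -0.378c.)

β = -0.799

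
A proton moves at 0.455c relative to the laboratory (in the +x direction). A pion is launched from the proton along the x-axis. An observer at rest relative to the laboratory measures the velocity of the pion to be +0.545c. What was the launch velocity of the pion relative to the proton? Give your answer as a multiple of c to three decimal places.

Invert the composition law: u' = (u − v)/(1 − uv/c²).
u' = (0.545 − 0.455) / (1 − (0.545)(0.455)) = 0.0900/0.7520 = 0.1197.

+0.120c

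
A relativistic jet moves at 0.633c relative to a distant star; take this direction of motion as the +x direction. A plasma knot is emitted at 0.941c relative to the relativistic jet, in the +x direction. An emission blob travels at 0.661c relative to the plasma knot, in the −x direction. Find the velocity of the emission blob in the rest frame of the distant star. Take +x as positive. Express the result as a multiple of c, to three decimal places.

+0.935c

Apply u = (u' + v)/(1 + u'v/c²) successively, working outward toward the distant star.
Start: velocity of the relativistic jet relative to the distant star = 0.6330c.
Compose with the plasma knot (u' = 0.941 in the relativistic jet frame): u_1 = (0.941 + 0.633) / (1 + 0.941·0.633) = 1.5740/1.5957 = 0.9864.
Compose with the emission blob (u' = -0.661 in the plasma knot frame): u_2 = (-0.661 + 0.986) / (1 + (-0.661)·0.986) = 0.3254/0.3480 = 0.9352.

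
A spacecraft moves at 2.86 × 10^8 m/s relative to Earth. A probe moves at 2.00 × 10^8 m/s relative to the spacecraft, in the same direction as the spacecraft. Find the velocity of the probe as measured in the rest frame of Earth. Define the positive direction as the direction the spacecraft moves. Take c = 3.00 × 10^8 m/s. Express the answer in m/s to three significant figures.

In units of c (dividing by 3.00 × 10^8 m/s): v = 0.953, u' = 0.667.
u = (u' + v)/(1 + u'v/c²):
u = (0.667 + 0.953) / (1 + 0.667·0.953) = 1.6200/1.6356 = 0.9905
Converting back: u = 0.9905 × 3.00 × 10^8 m/s.

2.97 × 10^8 m/s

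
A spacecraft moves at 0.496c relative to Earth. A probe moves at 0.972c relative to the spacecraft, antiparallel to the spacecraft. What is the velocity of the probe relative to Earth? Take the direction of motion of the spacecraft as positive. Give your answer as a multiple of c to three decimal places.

-0.919c

With v = 0.496 and u' = -0.972 (in units of c),
u = (u' + v)/(1 + u'v/c²):
u = (-0.972 + 0.496) / (1 + (-0.972)·0.496) = -0.4760/0.5179 = -0.9191
(Galilean addition would give -0.476c.)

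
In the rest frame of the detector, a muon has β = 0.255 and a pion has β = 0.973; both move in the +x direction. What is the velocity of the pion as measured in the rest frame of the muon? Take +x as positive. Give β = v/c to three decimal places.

β_A = 0.255, β_B = 0.973.
Transform to A's frame with the inverse velocity-addition law: u' = (u − v)/(1 − uv/c²), taking u = β_B and v = β_A.
u' = (0.973 − 0.255) / (1 − (0.255)(0.973)) = 0.7180/0.7519 = 0.9549.

β = +0.955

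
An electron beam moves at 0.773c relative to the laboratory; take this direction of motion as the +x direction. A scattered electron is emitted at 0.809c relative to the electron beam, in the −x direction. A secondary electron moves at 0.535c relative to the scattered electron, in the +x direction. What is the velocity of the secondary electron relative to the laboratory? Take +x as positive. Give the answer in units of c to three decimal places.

+0.463c

Apply u = (u' + v)/(1 + u'v/c²) successively, working outward toward the laboratory.
Start: velocity of the electron beam relative to the laboratory = 0.7730c.
Compose with the scattered electron (u' = -0.809 in the electron beam frame): u_1 = (-0.809 + 0.773) / (1 + (-0.809)·0.773) = -0.0360/0.3746 = -0.0961.
Compose with the secondary electron (u' = 0.535 in the scattered electron frame): u_2 = (0.535 + (-0.096)) / (1 + 0.535·(-0.096)) = 0.4389/0.9486 = 0.4627.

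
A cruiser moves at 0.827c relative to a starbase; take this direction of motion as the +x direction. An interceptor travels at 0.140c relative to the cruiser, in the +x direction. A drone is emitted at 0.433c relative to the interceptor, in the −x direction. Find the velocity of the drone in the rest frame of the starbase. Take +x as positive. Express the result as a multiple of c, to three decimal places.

+0.694c

Apply u = (u' + v)/(1 + u'v/c²) successively, working outward toward the starbase.
Start: velocity of the cruiser relative to the starbase = 0.8270c.
Compose with the interceptor (u' = 0.140 in the cruiser frame): u_1 = (0.140 + 0.827) / (1 + 0.140·0.827) = 0.9670/1.1158 = 0.8667.
Compose with the drone (u' = -0.433 in the interceptor frame): u_2 = (-0.433 + 0.867) / (1 + (-0.433)·0.867) = 0.4337/0.6247 = 0.6941.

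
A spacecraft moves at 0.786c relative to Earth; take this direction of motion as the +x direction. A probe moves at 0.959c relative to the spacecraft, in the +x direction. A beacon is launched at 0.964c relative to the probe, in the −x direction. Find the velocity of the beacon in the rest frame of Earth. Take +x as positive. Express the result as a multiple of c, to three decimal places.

+0.759c

Apply u = (u' + v)/(1 + u'v/c²) successively, working outward toward Earth.
Start: velocity of the spacecraft relative to Earth = 0.7860c.
Compose with the probe (u' = 0.959 in the spacecraft frame): u_1 = (0.959 + 0.786) / (1 + 0.959·0.786) = 1.7450/1.7538 = 0.9950.
Compose with the beacon (u' = -0.964 in the probe frame): u_2 = (-0.964 + 0.995) / (1 + (-0.964)·0.995) = 0.0310/0.0408 = 0.7593.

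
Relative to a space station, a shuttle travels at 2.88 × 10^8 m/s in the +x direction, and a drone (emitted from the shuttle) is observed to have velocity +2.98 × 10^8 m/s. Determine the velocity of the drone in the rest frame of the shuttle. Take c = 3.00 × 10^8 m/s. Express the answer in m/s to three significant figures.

+2.16 × 10^8 m/s

v = 0.960c, u = 0.993c.
Invert the composition law: u' = (u − v)/(1 − uv/c²).
u' = (0.993 − 0.960) / (1 − (0.993)(0.960)) = 0.0333/0.0464 = 0.7184.
u' = 0.7184 × 3.00 × 10^8 m/s.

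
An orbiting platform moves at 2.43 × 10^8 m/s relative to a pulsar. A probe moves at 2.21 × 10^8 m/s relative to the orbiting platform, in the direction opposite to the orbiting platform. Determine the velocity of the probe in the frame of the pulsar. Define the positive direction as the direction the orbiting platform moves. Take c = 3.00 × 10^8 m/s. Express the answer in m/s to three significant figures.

In units of c (dividing by 3.00 × 10^8 m/s): v = 0.810, u' = -0.737.
u = (u' + v)/(1 + u'v/c²):
u = (-0.737 + 0.810) / (1 + (-0.737)·0.810) = 0.0733/0.4033 = 0.1818
Converting back: u = 0.1818 × 3.00 × 10^8 m/s.

+5.45 × 10^7 m/s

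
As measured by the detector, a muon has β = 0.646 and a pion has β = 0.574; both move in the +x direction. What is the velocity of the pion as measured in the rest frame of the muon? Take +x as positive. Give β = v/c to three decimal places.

β = -0.114

β_A = 0.646, β_B = 0.574.
Transform to A's frame with the inverse velocity-addition law: u' = (u − v)/(1 − uv/c²), taking u = β_B and v = β_A.
u' = (0.574 − 0.646) / (1 − (0.646)(0.574)) = -0.0720/0.6292 = -0.1144.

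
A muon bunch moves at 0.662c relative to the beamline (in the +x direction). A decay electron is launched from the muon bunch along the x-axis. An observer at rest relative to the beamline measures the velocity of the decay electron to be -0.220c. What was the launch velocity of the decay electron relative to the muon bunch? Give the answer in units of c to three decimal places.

-0.770c

Invert the composition law: u' = (u − v)/(1 − uv/c²).
u' = (-0.220 − 0.662) / (1 − (-0.220)(0.662)) = -0.8820/1.1456 = -0.7699.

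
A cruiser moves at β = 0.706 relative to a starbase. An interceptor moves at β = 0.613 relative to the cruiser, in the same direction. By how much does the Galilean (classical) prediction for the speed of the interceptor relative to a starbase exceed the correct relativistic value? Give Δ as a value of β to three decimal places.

Δ = 0.398

Galilean: u_cl = 0.613 + 0.706 = 1.3190.
Relativistic: u_rel = (0.613 + 0.706) / (1 + 0.613·0.706) = 1.3190/1.4328 = 0.9206.
Δ = 1.3190 − 0.9206 = 0.3984.
(The classical prediction exceeds c; the relativistic result does not.)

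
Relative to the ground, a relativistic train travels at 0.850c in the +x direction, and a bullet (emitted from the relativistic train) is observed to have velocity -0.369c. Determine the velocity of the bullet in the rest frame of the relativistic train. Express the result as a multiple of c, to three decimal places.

Invert the composition law: u' = (u − v)/(1 − uv/c²).
u' = (-0.369 − 0.850) / (1 − (-0.369)(0.850)) = -1.2190/1.3136 = -0.9279.

-0.928c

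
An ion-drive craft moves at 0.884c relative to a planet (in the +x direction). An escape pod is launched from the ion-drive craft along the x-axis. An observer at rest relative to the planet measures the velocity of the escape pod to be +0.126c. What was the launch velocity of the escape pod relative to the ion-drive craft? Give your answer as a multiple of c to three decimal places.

Invert the composition law: u' = (u − v)/(1 − uv/c²).
u' = (0.126 − 0.884) / (1 − (0.126)(0.884)) = -0.7580/0.8886 = -0.8530.

-0.853c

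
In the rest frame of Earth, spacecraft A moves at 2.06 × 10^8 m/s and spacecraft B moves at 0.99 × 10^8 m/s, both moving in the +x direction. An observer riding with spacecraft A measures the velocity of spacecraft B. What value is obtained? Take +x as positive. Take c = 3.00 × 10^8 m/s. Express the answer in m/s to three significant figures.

β_A = 0.687, β_B = 0.330 (dividing each by c = 3.00 × 10^8 m/s).
Transform to A's frame with the inverse velocity-addition law: u' = (u − v)/(1 − uv/c²), taking u = β_B and v = β_A.
u' = (0.330 − 0.687) / (1 − (0.687)(0.330)) = -0.3567/0.7734 = -0.4612.
u' = -0.4612 × 3.00 × 10^8 m/s.

-1.38 × 10^8 m/s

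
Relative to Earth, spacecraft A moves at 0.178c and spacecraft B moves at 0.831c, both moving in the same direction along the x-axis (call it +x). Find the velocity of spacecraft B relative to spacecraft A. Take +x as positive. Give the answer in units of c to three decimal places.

+0.766c

β_A = 0.178, β_B = 0.831.
Transform to A's frame with the inverse velocity-addition law: u' = (u − v)/(1 − uv/c²), taking u = β_B and v = β_A.
u' = (0.831 − 0.178) / (1 − (0.178)(0.831)) = 0.6530/0.8521 = 0.7664.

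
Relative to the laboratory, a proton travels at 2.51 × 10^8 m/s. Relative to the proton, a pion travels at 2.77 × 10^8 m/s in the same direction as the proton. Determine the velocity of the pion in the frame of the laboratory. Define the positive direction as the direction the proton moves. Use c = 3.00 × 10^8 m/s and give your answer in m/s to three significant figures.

2.98 × 10^8 m/s

In units of c (dividing by 3.00 × 10^8 m/s): v = 0.837, u' = 0.923.
u = (u' + v)/(1 + u'v/c²):
u = (0.923 + 0.837) / (1 + 0.923·0.837) = 1.7600/1.7725 = 0.9929
Converting back: u = 0.9929 × 3.00 × 10^8 m/s.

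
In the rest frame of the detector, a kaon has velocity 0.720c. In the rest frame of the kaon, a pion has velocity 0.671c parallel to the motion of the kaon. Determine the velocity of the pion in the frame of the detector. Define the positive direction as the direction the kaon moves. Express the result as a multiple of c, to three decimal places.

0.938c

With v = 0.720 and u' = 0.671 (in units of c),
u = (u' + v)/(1 + u'v/c²):
u = (0.671 + 0.720) / (1 + 0.671·0.720) = 1.3910/1.4831 = 0.9379
(Galilean addition would give +1.391c, exceeding c.)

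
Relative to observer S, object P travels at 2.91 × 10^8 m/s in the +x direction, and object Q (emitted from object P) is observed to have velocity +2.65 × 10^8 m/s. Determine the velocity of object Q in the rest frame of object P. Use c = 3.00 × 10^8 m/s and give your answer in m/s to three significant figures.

v = 0.970c, u = 0.883c.
Invert the composition law: u' = (u − v)/(1 − uv/c²).
u' = (0.883 − 0.970) / (1 − (0.883)(0.970)) = -0.0867/0.1432 = -0.6054.
u' = -0.6054 × 3.00 × 10^8 m/s.

-1.82 × 10^8 m/s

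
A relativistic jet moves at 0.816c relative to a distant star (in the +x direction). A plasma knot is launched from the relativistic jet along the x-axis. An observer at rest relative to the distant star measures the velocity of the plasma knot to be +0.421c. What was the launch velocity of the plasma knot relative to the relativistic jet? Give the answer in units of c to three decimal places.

Invert the composition law: u' = (u − v)/(1 − uv/c²).
u' = (0.421 − 0.816) / (1 − (0.421)(0.816)) = -0.3950/0.6565 = -0.6017.

-0.602c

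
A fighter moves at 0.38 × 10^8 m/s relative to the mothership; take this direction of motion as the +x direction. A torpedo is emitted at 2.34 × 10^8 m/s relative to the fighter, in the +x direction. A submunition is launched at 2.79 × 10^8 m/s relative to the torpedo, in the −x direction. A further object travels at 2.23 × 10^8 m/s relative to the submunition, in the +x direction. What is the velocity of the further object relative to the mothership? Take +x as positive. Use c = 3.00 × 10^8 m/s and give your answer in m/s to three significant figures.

+1.32 × 10^8 m/s

Apply u = (u' + v)/(1 + u'v/c²) successively, working outward toward the mothership.
(Dividing each given speed by c = 3.00 × 10^8 m/s to work in units of c.)
Start: velocity of the fighter relative to the mothership = 0.1267c.
Compose with the torpedo (u' = 0.780 in the fighter frame): u_1 = (0.780 + 0.127) / (1 + 0.780·0.127) = 0.9067/1.0988 = 0.8251.
Compose with the submunition (u' = -0.930 in the torpedo frame): u_2 = (-0.930 + 0.825) / (1 + (-0.930)·0.825) = -0.1049/0.2326 = -0.4508.
Compose with the further object (u' = 0.743 in the submunition frame): u_3 = (0.743 + (-0.451)) / (1 + 0.743·(-0.451)) = 0.2926/0.6649 = 0.4400.
So u = 0.4400 × 3.00 × 10^8 m/s.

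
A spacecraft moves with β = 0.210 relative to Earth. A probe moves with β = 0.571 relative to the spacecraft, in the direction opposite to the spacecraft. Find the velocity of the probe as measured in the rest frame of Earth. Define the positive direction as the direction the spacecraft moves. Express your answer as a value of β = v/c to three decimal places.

β = -0.410

With v = 0.210 and u' = -0.571 (in units of c),
u = (u' + v)/(1 + u'v/c²):
u = (-0.571 + 0.210) / (1 + (-0.571)·0.210) = -0.3610/0.8801 = -0.4102
(Galilean addition would give -0.361c.)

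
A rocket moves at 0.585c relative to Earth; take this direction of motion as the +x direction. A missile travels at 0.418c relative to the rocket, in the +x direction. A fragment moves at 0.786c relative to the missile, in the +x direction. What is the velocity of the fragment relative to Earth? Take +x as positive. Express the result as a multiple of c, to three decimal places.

Apply u = (u' + v)/(1 + u'v/c²) successively, working outward toward Earth.
Start: velocity of the rocket relative to Earth = 0.5850c.
Compose with the missile (u' = 0.418 in the rocket frame): u_1 = (0.418 + 0.585) / (1 + 0.418·0.585) = 1.0030/1.2445 = 0.8059.
Compose with the fragment (u' = 0.786 in the missile frame): u_2 = (0.786 + 0.806) / (1 + 0.786·0.806) = 1.5919/1.6335 = 0.9746.

0.975c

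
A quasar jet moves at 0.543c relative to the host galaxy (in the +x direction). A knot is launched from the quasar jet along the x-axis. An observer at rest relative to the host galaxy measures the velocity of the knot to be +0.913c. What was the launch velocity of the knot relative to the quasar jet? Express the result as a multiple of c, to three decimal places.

+0.734c

Invert the composition law: u' = (u − v)/(1 − uv/c²).
u' = (0.913 − 0.543) / (1 − (0.913)(0.543)) = 0.3700/0.5042 = 0.7338.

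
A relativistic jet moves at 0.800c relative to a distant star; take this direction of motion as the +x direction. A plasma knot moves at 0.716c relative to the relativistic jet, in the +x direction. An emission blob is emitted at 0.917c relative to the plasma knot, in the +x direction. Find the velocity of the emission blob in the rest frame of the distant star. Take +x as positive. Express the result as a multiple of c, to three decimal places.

0.998c

Apply u = (u' + v)/(1 + u'v/c²) successively, working outward toward the distant star.
Start: velocity of the relativistic jet relative to the distant star = 0.8000c.
Compose with the plasma knot (u' = 0.716 in the relativistic jet frame): u_1 = (0.716 + 0.800) / (1 + 0.716·0.800) = 1.5160/1.5728 = 0.9639.
Compose with the emission blob (u' = 0.917 in the plasma knot frame): u_2 = (0.917 + 0.964) / (1 + 0.917·0.964) = 1.8809/1.8839 = 0.9984.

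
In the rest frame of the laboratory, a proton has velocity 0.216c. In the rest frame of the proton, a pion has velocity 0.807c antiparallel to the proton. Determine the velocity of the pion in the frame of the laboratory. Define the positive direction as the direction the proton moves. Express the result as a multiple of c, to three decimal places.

-0.716c

With v = 0.216 and u' = -0.807 (in units of c),
u = (u' + v)/(1 + u'v/c²):
u = (-0.807 + 0.216) / (1 + (-0.807)·0.216) = -0.5910/0.8257 = -0.7158
(Galilean addition would give -0.591c.)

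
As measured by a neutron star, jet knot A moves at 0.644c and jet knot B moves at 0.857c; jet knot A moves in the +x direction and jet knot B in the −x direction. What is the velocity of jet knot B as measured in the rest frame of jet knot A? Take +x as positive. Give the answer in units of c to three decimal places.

β_A = 0.644, β_B = -0.857.
Transform to A's frame with the inverse velocity-addition law: u' = (u − v)/(1 − uv/c²), taking u = β_B and v = β_A.
u' = (-0.857 − 0.644) / (1 − (0.644)(-0.857)) = -1.5010/1.5519 = -0.9672.

-0.967c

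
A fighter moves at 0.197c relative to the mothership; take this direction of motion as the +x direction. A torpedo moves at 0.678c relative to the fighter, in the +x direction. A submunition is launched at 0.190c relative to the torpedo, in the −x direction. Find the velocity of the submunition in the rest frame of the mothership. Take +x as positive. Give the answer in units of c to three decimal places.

+0.682c

Apply u = (u' + v)/(1 + u'v/c²) successively, working outward toward the mothership.
Start: velocity of the fighter relative to the mothership = 0.1970c.
Compose with the torpedo (u' = 0.678 in the fighter frame): u_1 = (0.678 + 0.197) / (1 + 0.678·0.197) = 0.8750/1.1336 = 0.7719.
Compose with the submunition (u' = -0.190 in the torpedo frame): u_2 = (-0.190 + 0.772) / (1 + (-0.190)·0.772) = 0.5819/0.8533 = 0.6819.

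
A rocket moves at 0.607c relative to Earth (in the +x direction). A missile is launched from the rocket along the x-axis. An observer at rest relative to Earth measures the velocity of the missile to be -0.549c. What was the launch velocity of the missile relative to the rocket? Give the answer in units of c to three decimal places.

-0.867c

Invert the composition law: u' = (u − v)/(1 − uv/c²).
u' = (-0.549 − 0.607) / (1 − (-0.549)(0.607)) = -1.1560/1.3332 = -0.8671.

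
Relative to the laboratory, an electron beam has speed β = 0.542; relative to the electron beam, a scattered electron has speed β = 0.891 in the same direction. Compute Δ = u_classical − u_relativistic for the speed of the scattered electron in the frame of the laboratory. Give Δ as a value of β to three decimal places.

Δ = 0.467

Galilean: u_cl = 0.891 + 0.542 = 1.4330.
Relativistic: u_rel = (0.891 + 0.542) / (1 + 0.891·0.542) = 1.4330/1.4829 = 0.9663.
Δ = 1.4330 − 0.9663 = 0.4667.
(The classical prediction exceeds c; the relativistic result does not.)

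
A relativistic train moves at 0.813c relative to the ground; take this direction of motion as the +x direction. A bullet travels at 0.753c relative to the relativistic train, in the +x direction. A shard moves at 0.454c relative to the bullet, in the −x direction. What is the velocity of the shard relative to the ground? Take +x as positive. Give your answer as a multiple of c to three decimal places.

Apply u = (u' + v)/(1 + u'v/c²) successively, working outward toward the ground.
Start: velocity of the relativistic train relative to the ground = 0.8130c.
Compose with the bullet (u' = 0.753 in the relativistic train frame): u_1 = (0.753 + 0.813) / (1 + 0.753·0.813) = 1.5660/1.6122 = 0.9714.
Compose with the shard (u' = -0.454 in the bullet frame): u_2 = (-0.454 + 0.971) / (1 + (-0.454)·0.971) = 0.5174/0.5590 = 0.9255.

+0.925c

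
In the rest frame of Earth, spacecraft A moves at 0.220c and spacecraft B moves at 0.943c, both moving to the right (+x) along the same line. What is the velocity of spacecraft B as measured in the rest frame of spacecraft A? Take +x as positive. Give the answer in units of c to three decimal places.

β_A = 0.220, β_B = 0.943.
Transform to A's frame with the inverse velocity-addition law: u' = (u − v)/(1 − uv/c²), taking u = β_B and v = β_A.
u' = (0.943 − 0.220) / (1 − (0.220)(0.943)) = 0.7230/0.7925 = 0.9123.

+0.912c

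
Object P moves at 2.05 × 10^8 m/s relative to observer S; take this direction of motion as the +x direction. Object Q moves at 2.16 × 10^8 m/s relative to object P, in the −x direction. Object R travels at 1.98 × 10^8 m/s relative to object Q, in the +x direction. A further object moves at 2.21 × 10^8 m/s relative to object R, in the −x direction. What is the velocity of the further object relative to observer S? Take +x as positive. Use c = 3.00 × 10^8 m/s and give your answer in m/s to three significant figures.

-6.57 × 10^7 m/s

Apply u = (u' + v)/(1 + u'v/c²) successively, working outward toward observer S.
(Dividing each given speed by c = 3.00 × 10^8 m/s to work in units of c.)
Start: velocity of object P relative to observer S = 0.6833c.
Compose with object Q (u' = -0.720 in object P frame): u_1 = (-0.720 + 0.683) / (1 + (-0.720)·0.683) = -0.0367/0.5080 = -0.0722.
Compose with object R (u' = 0.660 in object Q frame): u_2 = (0.660 + (-0.072)) / (1 + 0.660·(-0.072)) = 0.5878/0.9524 = 0.6172.
Compose with the further object (u' = -0.737 in object R frame): u_3 = (-0.737 + 0.617) / (1 + (-0.737)·0.617) = -0.1194/0.5453 = -0.2190.
So u = -0.2190 × 3.00 × 10^8 m/s.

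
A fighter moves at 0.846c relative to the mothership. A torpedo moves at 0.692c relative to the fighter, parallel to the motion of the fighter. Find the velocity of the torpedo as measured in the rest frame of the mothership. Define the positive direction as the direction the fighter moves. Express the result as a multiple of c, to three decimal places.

With v = 0.846 and u' = 0.692 (in units of c),
u = (u' + v)/(1 + u'v/c²):
u = (0.692 + 0.846) / (1 + 0.692·0.846) = 1.5380/1.5854 = 0.9701

0.970c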